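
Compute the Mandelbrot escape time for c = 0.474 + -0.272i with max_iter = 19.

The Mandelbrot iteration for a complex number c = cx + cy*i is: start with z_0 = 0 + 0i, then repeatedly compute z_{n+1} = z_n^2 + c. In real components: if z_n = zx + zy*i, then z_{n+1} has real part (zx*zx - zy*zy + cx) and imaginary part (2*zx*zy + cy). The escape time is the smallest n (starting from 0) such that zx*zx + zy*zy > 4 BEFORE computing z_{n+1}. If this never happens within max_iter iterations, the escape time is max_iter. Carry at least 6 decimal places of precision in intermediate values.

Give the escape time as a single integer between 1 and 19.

z_0 = 0 + 0i, c = 0.4740 + -0.2720i
Iter 1: z = 0.4740 + -0.2720i, |z|^2 = 0.2987
Iter 2: z = 0.6247 + -0.5299i, |z|^2 = 0.6710
Iter 3: z = 0.5835 + -0.9340i, |z|^2 = 1.2128
Iter 4: z = -0.0579 + -1.3620i, |z|^2 = 1.8583
Iter 5: z = -1.3776 + -0.1143i, |z|^2 = 1.9108
Iter 6: z = 2.3586 + 0.0430i, |z|^2 = 5.5651
Escaped at iteration 6

Answer: 6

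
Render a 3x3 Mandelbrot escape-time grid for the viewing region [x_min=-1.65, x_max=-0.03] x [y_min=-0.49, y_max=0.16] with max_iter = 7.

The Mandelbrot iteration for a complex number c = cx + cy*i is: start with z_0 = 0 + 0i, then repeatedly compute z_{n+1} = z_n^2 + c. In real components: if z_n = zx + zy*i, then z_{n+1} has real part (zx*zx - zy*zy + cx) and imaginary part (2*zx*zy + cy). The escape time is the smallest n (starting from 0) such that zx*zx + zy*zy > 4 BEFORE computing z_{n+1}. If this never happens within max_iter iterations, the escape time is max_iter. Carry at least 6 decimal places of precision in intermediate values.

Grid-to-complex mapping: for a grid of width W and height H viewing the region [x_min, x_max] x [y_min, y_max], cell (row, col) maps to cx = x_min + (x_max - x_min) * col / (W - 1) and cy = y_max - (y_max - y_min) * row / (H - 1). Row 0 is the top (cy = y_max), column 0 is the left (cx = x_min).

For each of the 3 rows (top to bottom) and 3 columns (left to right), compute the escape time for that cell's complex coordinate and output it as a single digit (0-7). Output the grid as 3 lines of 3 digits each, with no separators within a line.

Answer: 577
577
367

Derivation:
(row=0, col=0): c = -1.6500 + 0.1600i → escape time 5
(row=0, col=1): c = -0.8400 + 0.1600i → escape time 7
(row=0, col=2): c = -0.0300 + 0.1600i → escape time 7
(row=1, col=0): c = -1.6500 + -0.1650i → escape time 5
(row=1, col=1): c = -0.8400 + -0.1650i → escape time 7
(row=1, col=2): c = -0.0300 + -0.1650i → escape time 7
(row=2, col=0): c = -1.6500 + -0.4900i → escape time 3
(row=2, col=1): c = -0.8400 + -0.4900i → escape time 6
(row=2, col=2): c = -0.0300 + -0.4900i → escape time 7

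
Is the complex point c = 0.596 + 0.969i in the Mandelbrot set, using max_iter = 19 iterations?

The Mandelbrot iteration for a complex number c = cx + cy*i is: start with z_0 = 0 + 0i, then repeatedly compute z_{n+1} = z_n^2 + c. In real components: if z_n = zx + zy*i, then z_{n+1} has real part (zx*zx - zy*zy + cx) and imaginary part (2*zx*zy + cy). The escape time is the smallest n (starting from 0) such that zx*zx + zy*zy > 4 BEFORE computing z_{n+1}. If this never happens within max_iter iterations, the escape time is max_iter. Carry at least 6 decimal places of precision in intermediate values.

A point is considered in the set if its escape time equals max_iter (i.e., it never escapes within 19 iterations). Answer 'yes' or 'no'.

Answer: no

Derivation:
z_0 = 0 + 0i, c = 0.5960 + 0.9690i
Iter 1: z = 0.5960 + 0.9690i, |z|^2 = 1.2942
Iter 2: z = 0.0123 + 2.1240i, |z|^2 = 4.5117
Escaped at iteration 2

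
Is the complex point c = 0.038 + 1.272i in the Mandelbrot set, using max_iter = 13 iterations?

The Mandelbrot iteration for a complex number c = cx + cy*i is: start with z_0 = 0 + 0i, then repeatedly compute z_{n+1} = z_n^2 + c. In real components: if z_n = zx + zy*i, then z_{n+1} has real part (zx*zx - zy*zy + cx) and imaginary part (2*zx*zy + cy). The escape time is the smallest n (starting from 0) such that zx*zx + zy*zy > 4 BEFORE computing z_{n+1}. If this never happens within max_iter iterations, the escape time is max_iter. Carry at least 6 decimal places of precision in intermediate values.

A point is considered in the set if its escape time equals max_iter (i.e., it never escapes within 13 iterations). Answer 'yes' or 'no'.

z_0 = 0 + 0i, c = 0.0380 + 1.2720i
Iter 1: z = 0.0380 + 1.2720i, |z|^2 = 1.6194
Iter 2: z = -1.5785 + 1.3687i, |z|^2 = 4.3651
Escaped at iteration 2

Answer: no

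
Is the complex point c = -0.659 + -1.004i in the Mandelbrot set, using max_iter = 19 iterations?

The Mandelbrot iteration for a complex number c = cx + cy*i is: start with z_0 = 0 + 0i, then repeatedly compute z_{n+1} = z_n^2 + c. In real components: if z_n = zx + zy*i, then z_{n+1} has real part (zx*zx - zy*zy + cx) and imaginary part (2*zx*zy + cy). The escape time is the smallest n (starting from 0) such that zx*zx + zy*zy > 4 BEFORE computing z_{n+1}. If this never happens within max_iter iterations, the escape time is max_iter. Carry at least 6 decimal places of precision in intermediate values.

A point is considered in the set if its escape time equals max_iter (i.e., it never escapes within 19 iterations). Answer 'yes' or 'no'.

z_0 = 0 + 0i, c = -0.6590 + -1.0040i
Iter 1: z = -0.6590 + -1.0040i, |z|^2 = 1.4423
Iter 2: z = -1.2327 + 0.3193i, |z|^2 = 1.6216
Iter 3: z = 0.7587 + -1.7912i, |z|^2 = 3.7839
Iter 4: z = -3.2916 + -3.7219i, |z|^2 = 24.6873
Escaped at iteration 4

Answer: no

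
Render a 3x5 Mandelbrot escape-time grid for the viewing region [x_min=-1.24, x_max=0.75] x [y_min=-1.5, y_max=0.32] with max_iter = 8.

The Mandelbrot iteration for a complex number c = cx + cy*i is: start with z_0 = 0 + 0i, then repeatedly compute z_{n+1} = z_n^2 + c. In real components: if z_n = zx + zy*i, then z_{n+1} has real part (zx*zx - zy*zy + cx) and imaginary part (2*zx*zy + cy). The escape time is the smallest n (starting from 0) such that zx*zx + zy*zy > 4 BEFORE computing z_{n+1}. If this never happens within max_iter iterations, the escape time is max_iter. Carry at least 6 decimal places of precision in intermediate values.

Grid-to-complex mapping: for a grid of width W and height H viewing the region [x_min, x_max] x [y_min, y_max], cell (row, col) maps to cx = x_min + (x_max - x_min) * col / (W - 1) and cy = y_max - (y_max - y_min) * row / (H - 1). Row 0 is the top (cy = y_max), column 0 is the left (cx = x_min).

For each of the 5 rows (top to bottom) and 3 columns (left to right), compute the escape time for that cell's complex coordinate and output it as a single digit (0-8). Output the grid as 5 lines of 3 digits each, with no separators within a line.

(row=0, col=0): c = -1.2400 + 0.3200i → escape time 8
(row=0, col=1): c = -0.2450 + 0.3200i → escape time 8
(row=0, col=2): c = 0.7500 + 0.3200i → escape time 3
(row=1, col=0): c = -1.2400 + -0.1350i → escape time 8
(row=1, col=1): c = -0.2450 + -0.1350i → escape time 8
(row=1, col=2): c = 0.7500 + -0.1350i → escape time 3
(row=2, col=0): c = -1.2400 + -0.5900i → escape time 3
(row=2, col=1): c = -0.2450 + -0.5900i → escape time 8
(row=2, col=2): c = 0.7500 + -0.5900i → escape time 3
(row=3, col=0): c = -1.2400 + -1.0450i → escape time 3
(row=3, col=1): c = -0.2450 + -1.0450i → escape time 6
(row=3, col=2): c = 0.7500 + -1.0450i → escape time 2
(row=4, col=0): c = -1.2400 + -1.5000i → escape time 2
(row=4, col=1): c = -0.2450 + -1.5000i → escape time 2
(row=4, col=2): c = 0.7500 + -1.5000i → escape time 2

Answer: 883
883
383
362
222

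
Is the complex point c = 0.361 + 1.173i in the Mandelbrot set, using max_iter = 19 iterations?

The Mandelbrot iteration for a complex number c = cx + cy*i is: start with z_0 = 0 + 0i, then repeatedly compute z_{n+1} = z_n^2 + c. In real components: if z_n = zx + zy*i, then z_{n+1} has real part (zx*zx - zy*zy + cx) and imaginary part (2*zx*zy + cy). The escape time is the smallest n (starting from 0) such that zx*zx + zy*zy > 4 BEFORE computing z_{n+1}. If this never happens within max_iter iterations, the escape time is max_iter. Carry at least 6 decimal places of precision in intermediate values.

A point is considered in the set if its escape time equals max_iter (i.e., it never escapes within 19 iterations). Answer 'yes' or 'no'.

z_0 = 0 + 0i, c = 0.3610 + 1.1730i
Iter 1: z = 0.3610 + 1.1730i, |z|^2 = 1.5063
Iter 2: z = -0.8846 + 2.0199i, |z|^2 = 4.8626
Escaped at iteration 2

Answer: no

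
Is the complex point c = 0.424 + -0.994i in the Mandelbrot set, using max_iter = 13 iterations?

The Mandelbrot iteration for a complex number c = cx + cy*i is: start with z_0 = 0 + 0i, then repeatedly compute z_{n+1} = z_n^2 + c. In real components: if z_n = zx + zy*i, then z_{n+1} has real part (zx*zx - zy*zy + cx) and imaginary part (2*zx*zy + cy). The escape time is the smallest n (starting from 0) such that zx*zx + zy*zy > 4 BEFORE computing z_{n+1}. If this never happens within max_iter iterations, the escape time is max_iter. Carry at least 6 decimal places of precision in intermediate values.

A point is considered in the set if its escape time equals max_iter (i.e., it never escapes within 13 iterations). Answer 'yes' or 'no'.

Answer: no

Derivation:
z_0 = 0 + 0i, c = 0.4240 + -0.9940i
Iter 1: z = 0.4240 + -0.9940i, |z|^2 = 1.1678
Iter 2: z = -0.3843 + -1.8369i, |z|^2 = 3.5219
Iter 3: z = -2.8026 + 0.4177i, |z|^2 = 8.0290
Escaped at iteration 3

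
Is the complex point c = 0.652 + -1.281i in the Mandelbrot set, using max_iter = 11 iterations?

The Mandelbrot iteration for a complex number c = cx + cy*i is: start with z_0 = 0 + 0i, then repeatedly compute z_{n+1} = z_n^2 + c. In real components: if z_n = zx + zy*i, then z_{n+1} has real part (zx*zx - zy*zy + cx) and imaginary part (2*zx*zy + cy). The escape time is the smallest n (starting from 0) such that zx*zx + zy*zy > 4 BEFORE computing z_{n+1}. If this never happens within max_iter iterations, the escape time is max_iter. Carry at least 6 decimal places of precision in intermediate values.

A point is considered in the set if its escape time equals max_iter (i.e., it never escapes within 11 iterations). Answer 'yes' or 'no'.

Answer: no

Derivation:
z_0 = 0 + 0i, c = 0.6520 + -1.2810i
Iter 1: z = 0.6520 + -1.2810i, |z|^2 = 2.0661
Iter 2: z = -0.5639 + -2.9514i, |z|^2 = 9.0288
Escaped at iteration 2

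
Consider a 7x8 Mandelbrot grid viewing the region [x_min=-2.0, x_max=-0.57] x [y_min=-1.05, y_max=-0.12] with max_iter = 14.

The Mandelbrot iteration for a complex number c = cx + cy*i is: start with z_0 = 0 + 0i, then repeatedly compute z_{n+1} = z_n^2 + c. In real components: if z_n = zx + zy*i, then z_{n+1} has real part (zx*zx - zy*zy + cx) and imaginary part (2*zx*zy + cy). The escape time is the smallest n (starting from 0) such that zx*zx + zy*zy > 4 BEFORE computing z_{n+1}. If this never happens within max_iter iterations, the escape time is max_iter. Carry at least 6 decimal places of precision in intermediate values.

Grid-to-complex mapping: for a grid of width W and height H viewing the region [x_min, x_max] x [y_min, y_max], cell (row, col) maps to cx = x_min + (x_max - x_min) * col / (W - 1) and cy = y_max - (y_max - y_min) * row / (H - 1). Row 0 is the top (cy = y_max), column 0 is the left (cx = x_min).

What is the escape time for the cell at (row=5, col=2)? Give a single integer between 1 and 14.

z_0 = 0 + 0i, c = -1.5233 + -0.7843i
Iter 1: z = -1.5233 + -0.7843i, |z|^2 = 2.9356
Iter 2: z = 0.1821 + 1.6052i, |z|^2 = 2.6097
Iter 3: z = -4.0667 + -0.1997i, |z|^2 = 16.5783
Escaped at iteration 3

Answer: 3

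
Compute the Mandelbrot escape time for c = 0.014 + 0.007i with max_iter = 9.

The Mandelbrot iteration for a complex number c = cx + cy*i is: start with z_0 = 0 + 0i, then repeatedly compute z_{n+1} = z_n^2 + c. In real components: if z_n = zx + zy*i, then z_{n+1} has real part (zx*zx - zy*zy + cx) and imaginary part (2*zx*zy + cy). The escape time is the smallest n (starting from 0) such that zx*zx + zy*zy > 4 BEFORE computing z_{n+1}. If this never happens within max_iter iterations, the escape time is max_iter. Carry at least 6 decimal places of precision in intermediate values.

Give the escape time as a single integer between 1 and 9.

z_0 = 0 + 0i, c = 0.0140 + 0.0070i
Iter 1: z = 0.0140 + 0.0070i, |z|^2 = 0.0002
Iter 2: z = 0.0141 + 0.0072i, |z|^2 = 0.0003
Iter 3: z = 0.0141 + 0.0072i, |z|^2 = 0.0003
Iter 4: z = 0.0141 + 0.0072i, |z|^2 = 0.0003
Iter 5: z = 0.0141 + 0.0072i, |z|^2 = 0.0003
Iter 6: z = 0.0141 + 0.0072i, |z|^2 = 0.0003
Iter 7: z = 0.0141 + 0.0072i, |z|^2 = 0.0003
Iter 8: z = 0.0141 + 0.0072i, |z|^2 = 0.0003

Answer: 9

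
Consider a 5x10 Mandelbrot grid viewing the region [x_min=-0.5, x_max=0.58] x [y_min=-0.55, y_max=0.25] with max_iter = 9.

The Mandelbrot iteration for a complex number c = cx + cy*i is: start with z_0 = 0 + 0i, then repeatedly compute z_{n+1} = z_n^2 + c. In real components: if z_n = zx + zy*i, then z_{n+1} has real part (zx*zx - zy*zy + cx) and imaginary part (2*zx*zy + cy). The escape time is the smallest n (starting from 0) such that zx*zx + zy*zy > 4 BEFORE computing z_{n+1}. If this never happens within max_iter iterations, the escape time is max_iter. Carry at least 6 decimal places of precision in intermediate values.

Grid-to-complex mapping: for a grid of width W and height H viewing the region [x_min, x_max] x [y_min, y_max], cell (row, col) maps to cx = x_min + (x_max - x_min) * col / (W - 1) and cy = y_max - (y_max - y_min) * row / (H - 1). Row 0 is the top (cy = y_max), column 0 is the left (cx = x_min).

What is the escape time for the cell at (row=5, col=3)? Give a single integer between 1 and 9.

Answer: 9

Derivation:
z_0 = 0 + 0i, c = 0.3100 + -0.1944i
Iter 1: z = 0.3100 + -0.1944i, |z|^2 = 0.1339
Iter 2: z = 0.3683 + -0.3150i, |z|^2 = 0.2349
Iter 3: z = 0.3464 + -0.4265i, |z|^2 = 0.3019
Iter 4: z = 0.2481 + -0.4899i, |z|^2 = 0.3016
Iter 5: z = 0.1316 + -0.4376i, |z|^2 = 0.2088
Iter 6: z = 0.1358 + -0.3096i, |z|^2 = 0.1143
Iter 7: z = 0.2326 + -0.2785i, |z|^2 = 0.1317
Iter 8: z = 0.2865 + -0.3240i, |z|^2 = 0.1871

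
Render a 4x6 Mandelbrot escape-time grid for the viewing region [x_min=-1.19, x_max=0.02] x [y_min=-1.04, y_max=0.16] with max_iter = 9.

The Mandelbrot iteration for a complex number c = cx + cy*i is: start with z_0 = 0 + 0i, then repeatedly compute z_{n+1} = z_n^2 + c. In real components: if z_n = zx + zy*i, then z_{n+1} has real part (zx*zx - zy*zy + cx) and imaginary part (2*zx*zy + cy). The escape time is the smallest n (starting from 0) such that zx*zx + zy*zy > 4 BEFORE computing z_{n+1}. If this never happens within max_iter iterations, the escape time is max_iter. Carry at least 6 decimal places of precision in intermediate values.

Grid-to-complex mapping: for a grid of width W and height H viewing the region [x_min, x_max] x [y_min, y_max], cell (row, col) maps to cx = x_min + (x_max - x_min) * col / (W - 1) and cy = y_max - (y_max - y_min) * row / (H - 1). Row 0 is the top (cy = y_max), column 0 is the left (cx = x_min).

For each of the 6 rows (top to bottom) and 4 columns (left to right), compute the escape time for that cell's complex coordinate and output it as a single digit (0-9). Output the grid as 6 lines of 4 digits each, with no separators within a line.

(row=0, col=0): c = -1.1900 + 0.1600i → escape time 9
(row=0, col=1): c = -0.7867 + 0.1600i → escape time 9
(row=0, col=2): c = -0.3833 + 0.1600i → escape time 9
(row=0, col=3): c = 0.0200 + 0.1600i → escape time 9
(row=1, col=0): c = -1.1900 + -0.0800i → escape time 9
(row=1, col=1): c = -0.7867 + -0.0800i → escape time 9
(row=1, col=2): c = -0.3833 + -0.0800i → escape time 9
(row=1, col=3): c = 0.0200 + -0.0800i → escape time 9
(row=2, col=0): c = -1.1900 + -0.3200i → escape time 9
(row=2, col=1): c = -0.7867 + -0.3200i → escape time 9
(row=2, col=2): c = -0.3833 + -0.3200i → escape time 9
(row=2, col=3): c = 0.0200 + -0.3200i → escape time 9
(row=3, col=0): c = -1.1900 + -0.5600i → escape time 4
(row=3, col=1): c = -0.7867 + -0.5600i → escape time 6
(row=3, col=2): c = -0.3833 + -0.5600i → escape time 9
(row=3, col=3): c = 0.0200 + -0.5600i → escape time 9
(row=4, col=0): c = -1.1900 + -0.8000i → escape time 3
(row=4, col=1): c = -0.7867 + -0.8000i → escape time 4
(row=4, col=2): c = -0.3833 + -0.8000i → escape time 6
(row=4, col=3): c = 0.0200 + -0.8000i → escape time 9
(row=5, col=0): c = -1.1900 + -1.0400i → escape time 3
(row=5, col=1): c = -0.7867 + -1.0400i → escape time 3
(row=5, col=2): c = -0.3833 + -1.0400i → escape time 4
(row=5, col=3): c = 0.0200 + -1.0400i → escape time 5

Answer: 9999
9999
9999
4699
3469
3345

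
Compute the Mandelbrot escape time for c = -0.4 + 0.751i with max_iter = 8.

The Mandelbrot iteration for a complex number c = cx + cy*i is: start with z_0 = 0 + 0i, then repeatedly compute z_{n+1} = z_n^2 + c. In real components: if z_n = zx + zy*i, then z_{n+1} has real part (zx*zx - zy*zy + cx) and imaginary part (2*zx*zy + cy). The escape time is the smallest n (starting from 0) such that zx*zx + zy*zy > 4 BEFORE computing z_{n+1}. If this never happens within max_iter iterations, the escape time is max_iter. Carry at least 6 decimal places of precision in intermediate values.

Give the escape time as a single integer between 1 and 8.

Answer: 7

Derivation:
z_0 = 0 + 0i, c = -0.4000 + 0.7510i
Iter 1: z = -0.4000 + 0.7510i, |z|^2 = 0.7240
Iter 2: z = -0.8040 + 0.1502i, |z|^2 = 0.6690
Iter 3: z = 0.2239 + 0.5095i, |z|^2 = 0.3097
Iter 4: z = -0.6095 + 0.9791i, |z|^2 = 1.3301
Iter 5: z = -0.9872 + -0.4424i, |z|^2 = 1.1703
Iter 6: z = 0.3788 + 1.6246i, |z|^2 = 2.7827
Iter 7: z = -2.8957 + 1.9818i, |z|^2 = 12.3125
Escaped at iteration 7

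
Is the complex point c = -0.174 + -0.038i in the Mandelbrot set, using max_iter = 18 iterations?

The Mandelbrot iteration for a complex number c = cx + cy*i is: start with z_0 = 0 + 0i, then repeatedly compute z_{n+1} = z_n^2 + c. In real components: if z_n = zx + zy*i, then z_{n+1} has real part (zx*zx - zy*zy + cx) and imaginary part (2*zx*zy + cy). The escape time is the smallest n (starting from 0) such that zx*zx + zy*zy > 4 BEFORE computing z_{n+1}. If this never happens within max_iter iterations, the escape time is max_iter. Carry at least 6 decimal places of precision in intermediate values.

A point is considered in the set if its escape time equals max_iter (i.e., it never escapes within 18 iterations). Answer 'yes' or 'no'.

Answer: yes

Derivation:
z_0 = 0 + 0i, c = -0.1740 + -0.0380i
Iter 1: z = -0.1740 + -0.0380i, |z|^2 = 0.0317
Iter 2: z = -0.1452 + -0.0248i, |z|^2 = 0.0217
Iter 3: z = -0.1535 + -0.0308i, |z|^2 = 0.0245
Iter 4: z = -0.1514 + -0.0285i, |z|^2 = 0.0237
Iter 5: z = -0.1519 + -0.0294i, |z|^2 = 0.0239
Iter 6: z = -0.1518 + -0.0291i, |z|^2 = 0.0239
Iter 7: z = -0.1518 + -0.0292i, |z|^2 = 0.0239
Iter 8: z = -0.1518 + -0.0291i, |z|^2 = 0.0239
Iter 9: z = -0.1518 + -0.0292i, |z|^2 = 0.0239
Iter 10: z = -0.1518 + -0.0291i, |z|^2 = 0.0239
Iter 11: z = -0.1518 + -0.0291i, |z|^2 = 0.0239
Iter 12: z = -0.1518 + -0.0291i, |z|^2 = 0.0239
Iter 13: z = -0.1518 + -0.0291i, |z|^2 = 0.0239
Iter 14: z = -0.1518 + -0.0291i, |z|^2 = 0.0239
Iter 15: z = -0.1518 + -0.0291i, |z|^2 = 0.0239
Iter 16: z = -0.1518 + -0.0291i, |z|^2 = 0.0239
Iter 17: z = -0.1518 + -0.0291i, |z|^2 = 0.0239
Did not escape in 18 iterations → in set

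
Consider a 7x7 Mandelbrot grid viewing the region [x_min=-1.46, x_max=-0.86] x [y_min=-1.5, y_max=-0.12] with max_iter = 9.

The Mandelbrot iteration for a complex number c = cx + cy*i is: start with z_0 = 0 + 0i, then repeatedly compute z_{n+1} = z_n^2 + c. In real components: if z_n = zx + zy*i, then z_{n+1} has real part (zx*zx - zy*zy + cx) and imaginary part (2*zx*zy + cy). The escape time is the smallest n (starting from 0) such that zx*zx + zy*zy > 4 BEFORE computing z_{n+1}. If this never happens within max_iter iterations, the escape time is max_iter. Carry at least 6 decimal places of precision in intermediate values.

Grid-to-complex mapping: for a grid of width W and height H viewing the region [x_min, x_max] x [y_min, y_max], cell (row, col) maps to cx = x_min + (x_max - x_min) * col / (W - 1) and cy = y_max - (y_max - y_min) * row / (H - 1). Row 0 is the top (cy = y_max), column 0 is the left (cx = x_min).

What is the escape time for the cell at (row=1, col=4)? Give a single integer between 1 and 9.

z_0 = 0 + 0i, c = -1.0600 + -0.3500i
Iter 1: z = -1.0600 + -0.3500i, |z|^2 = 1.2461
Iter 2: z = -0.0589 + 0.3920i, |z|^2 = 0.1571
Iter 3: z = -1.2102 + -0.3962i, |z|^2 = 1.6215
Iter 4: z = 0.2476 + 0.6089i, |z|^2 = 0.4321
Iter 5: z = -1.3695 + -0.0485i, |z|^2 = 1.8777
Iter 6: z = 0.8130 + -0.2173i, |z|^2 = 0.7083
Iter 7: z = -0.4462 + -0.7033i, |z|^2 = 0.6938
Iter 8: z = -1.3556 + 0.2776i, |z|^2 = 1.9148

Answer: 9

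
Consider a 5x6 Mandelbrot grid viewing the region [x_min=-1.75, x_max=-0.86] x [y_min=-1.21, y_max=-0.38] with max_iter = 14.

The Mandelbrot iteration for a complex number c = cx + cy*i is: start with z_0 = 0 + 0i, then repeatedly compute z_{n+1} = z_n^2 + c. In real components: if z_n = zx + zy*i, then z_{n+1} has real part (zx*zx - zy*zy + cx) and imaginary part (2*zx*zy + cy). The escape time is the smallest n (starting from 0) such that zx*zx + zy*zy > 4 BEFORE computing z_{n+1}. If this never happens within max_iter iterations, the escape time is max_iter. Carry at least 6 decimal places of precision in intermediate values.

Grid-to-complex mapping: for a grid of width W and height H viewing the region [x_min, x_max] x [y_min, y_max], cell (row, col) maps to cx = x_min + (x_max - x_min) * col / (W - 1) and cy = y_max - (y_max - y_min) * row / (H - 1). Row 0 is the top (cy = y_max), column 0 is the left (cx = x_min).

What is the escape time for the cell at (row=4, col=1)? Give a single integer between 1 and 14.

Answer: 2

Derivation:
z_0 = 0 + 0i, c = -1.5275 + -1.0440i
Iter 1: z = -1.5275 + -1.0440i, |z|^2 = 3.4232
Iter 2: z = -0.2842 + 2.1454i, |z|^2 = 4.6836
Escaped at iteration 2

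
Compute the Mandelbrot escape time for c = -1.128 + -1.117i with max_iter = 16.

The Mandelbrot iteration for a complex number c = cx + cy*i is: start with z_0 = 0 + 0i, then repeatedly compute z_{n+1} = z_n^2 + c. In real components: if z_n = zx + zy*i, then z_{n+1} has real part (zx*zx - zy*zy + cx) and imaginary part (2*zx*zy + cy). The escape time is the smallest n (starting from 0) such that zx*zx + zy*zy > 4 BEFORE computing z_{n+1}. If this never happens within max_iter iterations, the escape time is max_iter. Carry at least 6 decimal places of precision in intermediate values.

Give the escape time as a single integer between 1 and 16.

z_0 = 0 + 0i, c = -1.1280 + -1.1170i
Iter 1: z = -1.1280 + -1.1170i, |z|^2 = 2.5201
Iter 2: z = -1.1033 + 1.4030i, |z|^2 = 3.1856
Iter 3: z = -1.8790 + -4.2128i, |z|^2 = 21.2780
Escaped at iteration 3

Answer: 3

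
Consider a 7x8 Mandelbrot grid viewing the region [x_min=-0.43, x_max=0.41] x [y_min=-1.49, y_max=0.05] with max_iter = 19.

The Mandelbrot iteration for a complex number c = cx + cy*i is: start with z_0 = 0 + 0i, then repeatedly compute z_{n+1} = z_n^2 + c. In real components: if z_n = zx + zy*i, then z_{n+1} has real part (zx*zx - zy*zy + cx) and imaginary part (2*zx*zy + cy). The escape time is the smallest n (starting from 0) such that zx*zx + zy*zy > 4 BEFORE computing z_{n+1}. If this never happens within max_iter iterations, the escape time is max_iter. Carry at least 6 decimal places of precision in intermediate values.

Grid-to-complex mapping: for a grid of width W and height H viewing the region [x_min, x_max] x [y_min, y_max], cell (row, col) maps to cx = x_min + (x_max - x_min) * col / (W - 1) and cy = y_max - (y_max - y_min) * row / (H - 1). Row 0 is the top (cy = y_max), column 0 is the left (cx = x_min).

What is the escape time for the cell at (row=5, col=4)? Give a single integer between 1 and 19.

Answer: 4

Derivation:
z_0 = 0 + 0i, c = 0.1300 + -1.0500i
Iter 1: z = 0.1300 + -1.0500i, |z|^2 = 1.1194
Iter 2: z = -0.9556 + -1.3230i, |z|^2 = 2.6635
Iter 3: z = -0.7072 + 1.4785i, |z|^2 = 2.6861
Iter 4: z = -1.5559 + -3.1411i, |z|^2 = 12.2874
Escaped at iteration 4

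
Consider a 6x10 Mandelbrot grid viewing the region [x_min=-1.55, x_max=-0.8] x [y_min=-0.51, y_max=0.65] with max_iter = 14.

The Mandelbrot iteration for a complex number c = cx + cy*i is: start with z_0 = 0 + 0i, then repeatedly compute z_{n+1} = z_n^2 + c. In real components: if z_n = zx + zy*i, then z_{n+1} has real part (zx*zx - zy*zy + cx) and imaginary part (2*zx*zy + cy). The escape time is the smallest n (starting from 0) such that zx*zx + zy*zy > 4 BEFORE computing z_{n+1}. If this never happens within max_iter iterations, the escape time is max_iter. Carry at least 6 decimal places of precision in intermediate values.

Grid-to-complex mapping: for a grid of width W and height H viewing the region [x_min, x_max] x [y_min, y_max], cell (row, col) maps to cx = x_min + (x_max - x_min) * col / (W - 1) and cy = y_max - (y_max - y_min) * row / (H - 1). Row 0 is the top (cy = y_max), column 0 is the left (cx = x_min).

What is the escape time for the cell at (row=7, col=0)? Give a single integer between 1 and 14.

z_0 = 0 + 0i, c = -1.5500 + -0.2522i
Iter 1: z = -1.5500 + -0.2522i, |z|^2 = 2.4661
Iter 2: z = 0.7889 + 0.5297i, |z|^2 = 0.9029
Iter 3: z = -1.2082 + 0.5835i, |z|^2 = 1.8002
Iter 4: z = -0.4307 + -1.6621i, |z|^2 = 2.9481
Iter 5: z = -4.1272 + 1.1794i, |z|^2 = 18.4247
Escaped at iteration 5

Answer: 5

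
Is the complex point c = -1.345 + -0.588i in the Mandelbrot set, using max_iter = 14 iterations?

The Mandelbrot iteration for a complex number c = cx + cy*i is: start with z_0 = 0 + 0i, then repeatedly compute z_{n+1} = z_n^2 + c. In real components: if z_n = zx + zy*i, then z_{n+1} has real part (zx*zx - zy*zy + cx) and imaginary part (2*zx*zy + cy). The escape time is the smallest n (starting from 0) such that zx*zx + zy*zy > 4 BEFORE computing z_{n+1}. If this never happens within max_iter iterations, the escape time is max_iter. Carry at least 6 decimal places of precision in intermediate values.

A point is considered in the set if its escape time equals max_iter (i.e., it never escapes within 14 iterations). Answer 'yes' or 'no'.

z_0 = 0 + 0i, c = -1.3450 + -0.5880i
Iter 1: z = -1.3450 + -0.5880i, |z|^2 = 2.1548
Iter 2: z = 0.1183 + 0.9937i, |z|^2 = 1.0015
Iter 3: z = -2.3185 + -0.3529i, |z|^2 = 5.4999
Escaped at iteration 3

Answer: no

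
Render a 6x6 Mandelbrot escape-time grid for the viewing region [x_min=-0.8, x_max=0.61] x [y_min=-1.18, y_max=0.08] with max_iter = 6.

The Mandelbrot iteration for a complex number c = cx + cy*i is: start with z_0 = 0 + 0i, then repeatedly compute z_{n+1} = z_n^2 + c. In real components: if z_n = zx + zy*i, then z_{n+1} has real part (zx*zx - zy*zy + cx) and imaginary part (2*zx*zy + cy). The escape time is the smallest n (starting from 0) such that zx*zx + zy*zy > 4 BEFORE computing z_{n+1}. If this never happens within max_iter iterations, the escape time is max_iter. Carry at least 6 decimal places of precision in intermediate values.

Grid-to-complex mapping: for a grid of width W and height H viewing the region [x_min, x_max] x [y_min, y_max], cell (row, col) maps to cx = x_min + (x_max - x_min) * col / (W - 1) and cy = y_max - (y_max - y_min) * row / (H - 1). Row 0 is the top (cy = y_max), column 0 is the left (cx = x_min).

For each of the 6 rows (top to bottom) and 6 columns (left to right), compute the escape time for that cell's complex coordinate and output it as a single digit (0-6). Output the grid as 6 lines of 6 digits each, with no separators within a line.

(row=0, col=0): c = -0.8000 + 0.0800i → escape time 6
(row=0, col=1): c = -0.5180 + 0.0800i → escape time 6
(row=0, col=2): c = -0.2360 + 0.0800i → escape time 6
(row=0, col=3): c = 0.0460 + 0.0800i → escape time 6
(row=0, col=4): c = 0.3280 + 0.0800i → escape time 6
(row=0, col=5): c = 0.6100 + 0.0800i → escape time 4
(row=1, col=0): c = -0.8000 + -0.1720i → escape time 6
(row=1, col=1): c = -0.5180 + -0.1720i → escape time 6
(row=1, col=2): c = -0.2360 + -0.1720i → escape time 6
(row=1, col=3): c = 0.0460 + -0.1720i → escape time 6
(row=1, col=4): c = 0.3280 + -0.1720i → escape time 6
(row=1, col=5): c = 0.6100 + -0.1720i → escape time 4
(row=2, col=0): c = -0.8000 + -0.4240i → escape time 6
(row=2, col=1): c = -0.5180 + -0.4240i → escape time 6
(row=2, col=2): c = -0.2360 + -0.4240i → escape time 6
(row=2, col=3): c = 0.0460 + -0.4240i → escape time 6
(row=2, col=4): c = 0.3280 + -0.4240i → escape time 6
(row=2, col=5): c = 0.6100 + -0.4240i → escape time 4
(row=3, col=0): c = -0.8000 + -0.6760i → escape time 5
(row=3, col=1): c = -0.5180 + -0.6760i → escape time 6
(row=3, col=2): c = -0.2360 + -0.6760i → escape time 6
(row=3, col=3): c = 0.0460 + -0.6760i → escape time 6
(row=3, col=4): c = 0.3280 + -0.6760i → escape time 6
(row=3, col=5): c = 0.6100 + -0.6760i → escape time 3
(row=4, col=0): c = -0.8000 + -0.9280i → escape time 3
(row=4, col=1): c = -0.5180 + -0.9280i → escape time 4
(row=4, col=2): c = -0.2360 + -0.9280i → escape time 6
(row=4, col=3): c = 0.0460 + -0.9280i → escape time 6
(row=4, col=4): c = 0.3280 + -0.9280i → escape time 4
(row=4, col=5): c = 0.6100 + -0.9280i → escape time 2
(row=5, col=0): c = -0.8000 + -1.1800i → escape time 3
(row=5, col=1): c = -0.5180 + -1.1800i → escape time 3
(row=5, col=2): c = -0.2360 + -1.1800i → escape time 3
(row=5, col=3): c = 0.0460 + -1.1800i → escape time 3
(row=5, col=4): c = 0.3280 + -1.1800i → escape time 2
(row=5, col=5): c = 0.6100 + -1.1800i → escape time 2

Answer: 666664
666664
666664
566663
346642
333322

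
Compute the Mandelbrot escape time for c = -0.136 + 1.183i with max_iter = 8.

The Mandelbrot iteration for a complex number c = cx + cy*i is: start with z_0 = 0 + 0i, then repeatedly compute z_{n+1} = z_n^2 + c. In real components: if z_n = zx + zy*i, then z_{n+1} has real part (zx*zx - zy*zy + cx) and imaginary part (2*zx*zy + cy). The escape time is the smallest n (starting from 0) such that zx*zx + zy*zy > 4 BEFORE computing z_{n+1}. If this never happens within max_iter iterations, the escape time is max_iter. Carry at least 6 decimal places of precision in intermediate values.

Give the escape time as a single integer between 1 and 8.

z_0 = 0 + 0i, c = -0.1360 + 1.1830i
Iter 1: z = -0.1360 + 1.1830i, |z|^2 = 1.4180
Iter 2: z = -1.5170 + 0.8612i, |z|^2 = 3.0430
Iter 3: z = 1.4236 + -1.4299i, |z|^2 = 4.0713
Escaped at iteration 3

Answer: 3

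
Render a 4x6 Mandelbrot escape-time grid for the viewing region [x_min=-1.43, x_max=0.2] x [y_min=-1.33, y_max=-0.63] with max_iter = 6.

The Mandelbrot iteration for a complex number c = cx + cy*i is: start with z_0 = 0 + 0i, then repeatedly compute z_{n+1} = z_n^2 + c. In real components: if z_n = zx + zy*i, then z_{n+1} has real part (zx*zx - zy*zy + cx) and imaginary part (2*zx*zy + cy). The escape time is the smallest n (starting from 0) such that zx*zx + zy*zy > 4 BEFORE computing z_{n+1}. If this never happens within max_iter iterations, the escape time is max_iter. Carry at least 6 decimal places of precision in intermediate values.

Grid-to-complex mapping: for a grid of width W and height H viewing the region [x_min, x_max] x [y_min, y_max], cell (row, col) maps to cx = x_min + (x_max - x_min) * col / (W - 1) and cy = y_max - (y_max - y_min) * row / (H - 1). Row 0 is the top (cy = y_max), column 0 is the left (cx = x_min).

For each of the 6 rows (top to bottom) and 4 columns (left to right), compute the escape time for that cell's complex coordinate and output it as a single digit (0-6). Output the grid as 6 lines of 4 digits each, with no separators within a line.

(row=0, col=0): c = -1.4300 + -0.6300i → escape time 3
(row=0, col=1): c = -0.8867 + -0.6300i → escape time 5
(row=0, col=2): c = -0.3433 + -0.6300i → escape time 6
(row=0, col=3): c = 0.2000 + -0.6300i → escape time 6
(row=1, col=0): c = -1.4300 + -0.7700i → escape time 3
(row=1, col=1): c = -0.8867 + -0.7700i → escape time 4
(row=1, col=2): c = -0.3433 + -0.7700i → escape time 6
(row=1, col=3): c = 0.2000 + -0.7700i → escape time 5
(row=2, col=0): c = -1.4300 + -0.9100i → escape time 3
(row=2, col=1): c = -0.8867 + -0.9100i → escape time 3
(row=2, col=2): c = -0.3433 + -0.9100i → escape time 5
(row=2, col=3): c = 0.2000 + -0.9100i → escape time 4
(row=3, col=0): c = -1.4300 + -1.0500i → escape time 2
(row=3, col=1): c = -0.8867 + -1.0500i → escape time 3
(row=3, col=2): c = -0.3433 + -1.0500i → escape time 4
(row=3, col=3): c = 0.2000 + -1.0500i → escape time 4
(row=4, col=0): c = -1.4300 + -1.1900i → escape time 2
(row=4, col=1): c = -0.8867 + -1.1900i → escape time 3
(row=4, col=2): c = -0.3433 + -1.1900i → escape time 3
(row=4, col=3): c = 0.2000 + -1.1900i → escape time 2
(row=5, col=0): c = -1.4300 + -1.3300i → escape time 2
(row=5, col=1): c = -0.8867 + -1.3300i → escape time 2
(row=5, col=2): c = -0.3433 + -1.3300i → escape time 2
(row=5, col=3): c = 0.2000 + -1.3300i → escape time 2

Answer: 3566
3465
3354
2344
2332
2222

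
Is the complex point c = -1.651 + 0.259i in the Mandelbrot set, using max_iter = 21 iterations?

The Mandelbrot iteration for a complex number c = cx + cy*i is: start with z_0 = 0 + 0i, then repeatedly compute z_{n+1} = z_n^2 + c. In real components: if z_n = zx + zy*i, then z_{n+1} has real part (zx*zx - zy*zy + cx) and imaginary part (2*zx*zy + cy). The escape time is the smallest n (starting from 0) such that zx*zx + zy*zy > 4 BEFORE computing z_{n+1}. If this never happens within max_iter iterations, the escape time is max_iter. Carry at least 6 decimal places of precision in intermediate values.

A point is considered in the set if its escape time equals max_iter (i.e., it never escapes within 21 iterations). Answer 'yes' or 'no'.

z_0 = 0 + 0i, c = -1.6510 + 0.2590i
Iter 1: z = -1.6510 + 0.2590i, |z|^2 = 2.7929
Iter 2: z = 1.0077 + -0.5962i, |z|^2 = 1.3710
Iter 3: z = -0.9910 + -0.9426i, |z|^2 = 1.8706
Iter 4: z = -1.5575 + 2.1273i, |z|^2 = 6.9512
Escaped at iteration 4

Answer: no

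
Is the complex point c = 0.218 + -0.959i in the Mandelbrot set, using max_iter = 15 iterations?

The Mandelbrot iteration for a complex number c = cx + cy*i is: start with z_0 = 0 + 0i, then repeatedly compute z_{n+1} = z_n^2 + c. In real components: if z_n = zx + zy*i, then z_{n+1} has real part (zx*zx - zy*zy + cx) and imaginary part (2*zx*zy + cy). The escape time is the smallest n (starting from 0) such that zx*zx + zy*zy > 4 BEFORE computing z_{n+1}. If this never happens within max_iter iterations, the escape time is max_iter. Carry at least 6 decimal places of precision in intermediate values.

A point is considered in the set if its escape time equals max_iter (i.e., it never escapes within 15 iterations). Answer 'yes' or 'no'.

z_0 = 0 + 0i, c = 0.2180 + -0.9590i
Iter 1: z = 0.2180 + -0.9590i, |z|^2 = 0.9672
Iter 2: z = -0.6542 + -1.3771i, |z|^2 = 2.3244
Iter 3: z = -1.2505 + 0.8427i, |z|^2 = 2.2740
Iter 4: z = 1.0717 + -3.0667i, |z|^2 = 10.5532
Escaped at iteration 4

Answer: no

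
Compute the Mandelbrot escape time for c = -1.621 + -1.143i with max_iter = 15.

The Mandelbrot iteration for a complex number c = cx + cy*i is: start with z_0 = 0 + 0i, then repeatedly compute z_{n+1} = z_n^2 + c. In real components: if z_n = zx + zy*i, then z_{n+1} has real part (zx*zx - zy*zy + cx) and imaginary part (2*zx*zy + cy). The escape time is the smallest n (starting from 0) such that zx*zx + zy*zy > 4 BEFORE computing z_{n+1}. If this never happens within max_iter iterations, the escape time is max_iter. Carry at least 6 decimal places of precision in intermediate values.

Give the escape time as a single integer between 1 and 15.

Answer: 2

Derivation:
z_0 = 0 + 0i, c = -1.6210 + -1.1430i
Iter 1: z = -1.6210 + -1.1430i, |z|^2 = 3.9341
Iter 2: z = -0.2998 + 2.5626i, |z|^2 = 6.6568
Escaped at iteration 2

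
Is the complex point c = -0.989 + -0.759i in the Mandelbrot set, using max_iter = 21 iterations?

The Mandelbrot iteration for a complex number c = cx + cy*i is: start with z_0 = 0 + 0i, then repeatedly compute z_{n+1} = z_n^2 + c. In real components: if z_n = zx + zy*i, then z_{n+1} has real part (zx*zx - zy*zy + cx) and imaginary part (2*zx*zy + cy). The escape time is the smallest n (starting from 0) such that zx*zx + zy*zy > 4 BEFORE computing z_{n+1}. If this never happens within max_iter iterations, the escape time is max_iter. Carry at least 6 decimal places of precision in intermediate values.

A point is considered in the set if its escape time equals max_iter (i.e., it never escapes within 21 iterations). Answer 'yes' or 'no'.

z_0 = 0 + 0i, c = -0.9890 + -0.7590i
Iter 1: z = -0.9890 + -0.7590i, |z|^2 = 1.5542
Iter 2: z = -0.5870 + 0.7423i, |z|^2 = 0.8955
Iter 3: z = -1.1955 + -1.6304i, |z|^2 = 4.0874
Escaped at iteration 3

Answer: no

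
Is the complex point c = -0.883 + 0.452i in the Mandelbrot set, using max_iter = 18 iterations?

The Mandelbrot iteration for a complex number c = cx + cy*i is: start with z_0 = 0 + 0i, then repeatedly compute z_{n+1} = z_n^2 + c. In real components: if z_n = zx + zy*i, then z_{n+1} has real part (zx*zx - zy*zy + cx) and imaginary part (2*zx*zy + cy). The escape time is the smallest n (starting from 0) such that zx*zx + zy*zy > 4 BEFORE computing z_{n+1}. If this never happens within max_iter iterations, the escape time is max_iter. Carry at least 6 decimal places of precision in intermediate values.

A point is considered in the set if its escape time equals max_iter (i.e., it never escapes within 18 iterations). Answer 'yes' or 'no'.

Answer: no

Derivation:
z_0 = 0 + 0i, c = -0.8830 + 0.4520i
Iter 1: z = -0.8830 + 0.4520i, |z|^2 = 0.9840
Iter 2: z = -0.3076 + -0.3462i, |z|^2 = 0.2145
Iter 3: z = -0.9082 + 0.6650i, |z|^2 = 1.2672
Iter 4: z = -0.5003 + -0.7560i, |z|^2 = 0.8219
Iter 5: z = -1.2042 + 1.2085i, |z|^2 = 2.9105
Iter 6: z = -0.8933 + -2.4585i, |z|^2 = 6.8424
Escaped at iteration 6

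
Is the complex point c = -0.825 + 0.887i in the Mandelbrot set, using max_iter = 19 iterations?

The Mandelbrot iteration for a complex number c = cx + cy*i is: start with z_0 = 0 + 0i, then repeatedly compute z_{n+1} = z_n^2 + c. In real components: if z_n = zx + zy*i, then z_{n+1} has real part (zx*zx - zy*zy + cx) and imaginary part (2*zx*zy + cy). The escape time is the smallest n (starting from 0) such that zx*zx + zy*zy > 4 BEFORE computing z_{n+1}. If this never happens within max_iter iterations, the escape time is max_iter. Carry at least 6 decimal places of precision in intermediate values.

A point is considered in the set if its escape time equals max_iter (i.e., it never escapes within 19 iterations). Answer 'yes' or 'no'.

Answer: no

Derivation:
z_0 = 0 + 0i, c = -0.8250 + 0.8870i
Iter 1: z = -0.8250 + 0.8870i, |z|^2 = 1.4674
Iter 2: z = -0.9311 + -0.5765i, |z|^2 = 1.1994
Iter 3: z = -0.2904 + 1.9607i, |z|^2 = 3.9287
Iter 4: z = -4.5850 + -0.2517i, |z|^2 = 21.0859
Escaped at iteration 4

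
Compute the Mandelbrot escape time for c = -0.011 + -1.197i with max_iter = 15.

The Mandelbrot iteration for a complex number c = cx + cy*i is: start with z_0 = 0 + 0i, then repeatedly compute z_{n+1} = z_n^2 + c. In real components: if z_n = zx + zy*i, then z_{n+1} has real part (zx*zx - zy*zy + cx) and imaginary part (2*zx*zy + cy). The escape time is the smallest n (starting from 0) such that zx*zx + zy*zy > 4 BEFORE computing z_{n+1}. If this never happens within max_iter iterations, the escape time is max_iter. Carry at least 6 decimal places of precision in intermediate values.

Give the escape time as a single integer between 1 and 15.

Answer: 3

Derivation:
z_0 = 0 + 0i, c = -0.0110 + -1.1970i
Iter 1: z = -0.0110 + -1.1970i, |z|^2 = 1.4329
Iter 2: z = -1.4437 + -1.1707i, |z|^2 = 3.4547
Iter 3: z = 0.7028 + 2.1832i, |z|^2 = 5.2601
Escaped at iteration 3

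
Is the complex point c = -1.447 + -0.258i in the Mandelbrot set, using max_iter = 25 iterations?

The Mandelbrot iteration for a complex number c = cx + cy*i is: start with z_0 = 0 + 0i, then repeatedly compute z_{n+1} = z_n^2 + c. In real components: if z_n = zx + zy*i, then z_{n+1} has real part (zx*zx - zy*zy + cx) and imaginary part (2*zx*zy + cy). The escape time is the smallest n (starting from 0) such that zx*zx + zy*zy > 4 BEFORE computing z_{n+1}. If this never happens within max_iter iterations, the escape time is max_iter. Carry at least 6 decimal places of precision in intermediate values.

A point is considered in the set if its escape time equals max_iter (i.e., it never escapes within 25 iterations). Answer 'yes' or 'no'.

z_0 = 0 + 0i, c = -1.4470 + -0.2580i
Iter 1: z = -1.4470 + -0.2580i, |z|^2 = 2.1604
Iter 2: z = 0.5802 + 0.4887i, |z|^2 = 0.5755
Iter 3: z = -1.3491 + 0.3091i, |z|^2 = 1.9156
Iter 4: z = 0.2775 + -1.0919i, |z|^2 = 1.2694
Iter 5: z = -2.5623 + -0.8641i, |z|^2 = 7.3122
Escaped at iteration 5

Answer: no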